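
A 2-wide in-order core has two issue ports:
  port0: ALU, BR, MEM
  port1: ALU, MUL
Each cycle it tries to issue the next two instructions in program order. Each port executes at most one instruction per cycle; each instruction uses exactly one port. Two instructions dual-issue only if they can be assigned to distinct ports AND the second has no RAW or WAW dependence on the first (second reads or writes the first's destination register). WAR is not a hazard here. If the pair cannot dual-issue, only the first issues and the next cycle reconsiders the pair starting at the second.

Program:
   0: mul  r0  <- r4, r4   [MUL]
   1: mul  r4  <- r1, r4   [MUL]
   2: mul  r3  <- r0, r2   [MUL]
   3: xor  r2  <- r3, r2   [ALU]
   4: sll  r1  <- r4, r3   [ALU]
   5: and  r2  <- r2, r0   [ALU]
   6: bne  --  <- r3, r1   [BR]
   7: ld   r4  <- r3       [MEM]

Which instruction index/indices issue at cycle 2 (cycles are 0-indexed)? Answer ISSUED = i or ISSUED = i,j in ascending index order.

#0 head=0: mul.MUL i0 no-port MUL/MUL
#1 head=1: mul.MUL i1 no-port MUL/MUL
#2 head=2: mul.MUL i2 RAW r3
#3 head=3: xor.ALU;sll.ALU i3&i4 2-wide
#4 head=5: and.ALU;bne.BR i5&i6 2-wide
#5 head=7: ld.MEM i7 tail

ISSUED = 2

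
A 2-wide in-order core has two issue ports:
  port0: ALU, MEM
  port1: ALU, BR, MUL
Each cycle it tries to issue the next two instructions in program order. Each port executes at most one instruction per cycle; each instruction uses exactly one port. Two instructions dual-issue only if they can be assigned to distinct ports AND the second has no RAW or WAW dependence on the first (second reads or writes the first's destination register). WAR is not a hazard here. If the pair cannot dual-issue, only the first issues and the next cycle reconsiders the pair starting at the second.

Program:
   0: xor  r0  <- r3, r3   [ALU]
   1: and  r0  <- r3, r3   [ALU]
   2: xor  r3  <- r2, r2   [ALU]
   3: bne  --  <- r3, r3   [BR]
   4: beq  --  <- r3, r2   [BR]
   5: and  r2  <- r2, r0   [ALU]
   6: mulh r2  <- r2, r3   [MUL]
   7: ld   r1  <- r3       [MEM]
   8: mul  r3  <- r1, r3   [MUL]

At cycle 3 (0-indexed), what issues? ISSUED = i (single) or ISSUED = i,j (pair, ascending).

ISSUED = 4,5

#0 head=0: xor i0 WAW r0
#1 head=1: and xor i1+i2 dual
#2 head=3: bne i3 no-port BR/BR
#3 head=4: beq and i4+i5 dual
#4 head=6: mulh ld i6+i7 dual
#5 head=8: mul i8 tail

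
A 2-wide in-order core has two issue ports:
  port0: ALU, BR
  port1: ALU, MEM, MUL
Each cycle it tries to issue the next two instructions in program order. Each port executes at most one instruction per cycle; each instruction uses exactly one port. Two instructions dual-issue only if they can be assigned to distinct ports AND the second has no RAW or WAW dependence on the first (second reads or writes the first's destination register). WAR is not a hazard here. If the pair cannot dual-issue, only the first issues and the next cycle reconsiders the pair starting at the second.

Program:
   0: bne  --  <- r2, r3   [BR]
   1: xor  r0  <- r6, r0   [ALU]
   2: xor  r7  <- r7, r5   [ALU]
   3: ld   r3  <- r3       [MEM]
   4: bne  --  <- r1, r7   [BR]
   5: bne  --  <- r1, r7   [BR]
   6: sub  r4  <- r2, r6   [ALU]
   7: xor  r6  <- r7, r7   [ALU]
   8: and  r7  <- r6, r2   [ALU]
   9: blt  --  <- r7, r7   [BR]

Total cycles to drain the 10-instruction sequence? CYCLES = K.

CYCLES = 7

[0] i0/i1  bne+xor  -- 2-wide
[1] i2/i3  xor+ld  -- 2-wide
[2] i4  bne  -- no-port BR/BR
[3] i5/i6  bne+sub  -- 2-wide
[4] i7  xor  -- RAW r6
[5] i8  and  -- RAW r7
[6] i9  blt  -- tail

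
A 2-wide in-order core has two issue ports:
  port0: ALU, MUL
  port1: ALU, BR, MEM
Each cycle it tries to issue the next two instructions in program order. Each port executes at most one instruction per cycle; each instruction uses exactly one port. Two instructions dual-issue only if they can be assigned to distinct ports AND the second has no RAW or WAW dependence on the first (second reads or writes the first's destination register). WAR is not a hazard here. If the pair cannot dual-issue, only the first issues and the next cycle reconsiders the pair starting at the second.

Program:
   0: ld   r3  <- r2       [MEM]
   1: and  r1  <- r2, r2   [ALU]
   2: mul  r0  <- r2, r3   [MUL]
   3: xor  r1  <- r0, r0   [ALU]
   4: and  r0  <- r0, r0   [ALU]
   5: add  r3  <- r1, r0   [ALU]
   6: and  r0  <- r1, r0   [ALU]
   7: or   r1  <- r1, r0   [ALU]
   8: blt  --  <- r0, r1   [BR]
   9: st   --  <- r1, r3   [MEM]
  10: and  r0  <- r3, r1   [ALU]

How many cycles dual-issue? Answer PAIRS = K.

c0: i0+i1 ld.MEM;and.ALU  2-wide
c1: i2 mul.MUL  RAW r0
c2: i3+i4 xor.ALU;and.ALU  2-wide
c3: i5+i6 add.ALU;and.ALU  2-wide
c4: i7 or.ALU  RAW r1
c5: i8 blt.BR  no-port BR/MEM
c6: i9+i10 st.MEM;and.ALU  2-wide

PAIRS = 4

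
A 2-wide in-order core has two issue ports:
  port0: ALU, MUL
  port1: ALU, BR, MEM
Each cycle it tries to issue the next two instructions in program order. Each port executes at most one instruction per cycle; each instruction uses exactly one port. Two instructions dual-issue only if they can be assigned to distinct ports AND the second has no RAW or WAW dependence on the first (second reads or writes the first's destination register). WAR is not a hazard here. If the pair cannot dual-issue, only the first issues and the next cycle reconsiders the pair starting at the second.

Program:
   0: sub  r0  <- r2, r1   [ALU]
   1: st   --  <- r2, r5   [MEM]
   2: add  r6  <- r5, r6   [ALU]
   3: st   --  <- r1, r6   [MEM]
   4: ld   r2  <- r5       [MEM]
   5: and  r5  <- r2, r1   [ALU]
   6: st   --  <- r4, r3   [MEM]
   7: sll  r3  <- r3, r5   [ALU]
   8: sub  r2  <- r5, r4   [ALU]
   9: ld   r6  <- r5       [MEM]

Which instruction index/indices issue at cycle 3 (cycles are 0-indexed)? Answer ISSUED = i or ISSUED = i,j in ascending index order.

ISSUED = 4

t=0 i0+i1:sub.ALU st.MEM ; 2-wide
t=1 i2:add.ALU ; RAW r6
t=2 i3:st.MEM ; no-port MEM/MEM
t=3 i4:ld.MEM ; RAW r2
t=4 i5+i6:and.ALU st.MEM ; 2-wide
t=5 i7+i8:sll.ALU sub.ALU ; 2-wide
t=6 i9:ld.MEM ; tail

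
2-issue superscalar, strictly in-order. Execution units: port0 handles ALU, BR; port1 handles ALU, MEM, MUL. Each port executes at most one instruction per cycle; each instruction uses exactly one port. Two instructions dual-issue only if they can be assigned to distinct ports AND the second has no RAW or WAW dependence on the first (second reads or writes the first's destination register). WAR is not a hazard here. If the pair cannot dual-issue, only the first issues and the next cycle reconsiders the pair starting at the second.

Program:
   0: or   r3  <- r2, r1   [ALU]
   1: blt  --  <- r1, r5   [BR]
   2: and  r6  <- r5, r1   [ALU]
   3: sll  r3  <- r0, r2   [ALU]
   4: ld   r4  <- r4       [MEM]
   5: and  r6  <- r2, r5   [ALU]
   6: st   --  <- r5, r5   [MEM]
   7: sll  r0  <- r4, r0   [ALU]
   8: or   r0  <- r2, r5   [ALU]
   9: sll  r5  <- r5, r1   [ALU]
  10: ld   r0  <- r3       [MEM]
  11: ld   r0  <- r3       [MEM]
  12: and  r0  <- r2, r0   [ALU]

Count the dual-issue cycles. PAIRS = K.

  cy0 -> i0+i1 (or+blt) 2-wide
  cy1 -> i2+i3 (and+sll) 2-wide
  cy2 -> i4+i5 (ld+and) 2-wide
  cy3 -> i6+i7 (st+sll) 2-wide
  cy4 -> i8+i9 (or+sll) 2-wide
  cy5 -> i10 (ld) no-port MEM/MEM
  cy6 -> i11 (ld) RAW+WAW r0
  cy7 -> i12 (and) tail

PAIRS = 5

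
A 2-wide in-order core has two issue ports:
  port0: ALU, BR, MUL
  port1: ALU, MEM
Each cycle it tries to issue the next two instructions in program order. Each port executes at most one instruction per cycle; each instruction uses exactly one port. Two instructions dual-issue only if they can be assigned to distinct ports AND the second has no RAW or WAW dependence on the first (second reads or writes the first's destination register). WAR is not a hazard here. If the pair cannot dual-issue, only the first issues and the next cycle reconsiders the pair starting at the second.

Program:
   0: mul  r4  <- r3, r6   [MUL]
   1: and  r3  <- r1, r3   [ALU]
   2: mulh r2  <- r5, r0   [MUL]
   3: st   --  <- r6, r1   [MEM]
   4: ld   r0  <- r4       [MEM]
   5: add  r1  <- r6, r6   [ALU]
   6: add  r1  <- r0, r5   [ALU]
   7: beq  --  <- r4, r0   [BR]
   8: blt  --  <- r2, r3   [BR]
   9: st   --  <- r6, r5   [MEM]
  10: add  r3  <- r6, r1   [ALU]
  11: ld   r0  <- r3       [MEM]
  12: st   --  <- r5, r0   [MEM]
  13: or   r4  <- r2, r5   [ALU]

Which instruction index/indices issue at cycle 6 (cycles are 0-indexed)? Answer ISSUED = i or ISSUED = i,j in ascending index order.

ISSUED = 11

0. mul+and @i0+i1  | pair
1. mulh+st @i2+i3  | pair
2. ld+add @i4+i5  | pair
3. add+beq @i6+i7  | pair
4. blt+st @i8+i9  | pair
5. add @i10  | RAW r3
6. ld @i11  | no-port MEM/MEM
7. st+or @i12+i13  | pair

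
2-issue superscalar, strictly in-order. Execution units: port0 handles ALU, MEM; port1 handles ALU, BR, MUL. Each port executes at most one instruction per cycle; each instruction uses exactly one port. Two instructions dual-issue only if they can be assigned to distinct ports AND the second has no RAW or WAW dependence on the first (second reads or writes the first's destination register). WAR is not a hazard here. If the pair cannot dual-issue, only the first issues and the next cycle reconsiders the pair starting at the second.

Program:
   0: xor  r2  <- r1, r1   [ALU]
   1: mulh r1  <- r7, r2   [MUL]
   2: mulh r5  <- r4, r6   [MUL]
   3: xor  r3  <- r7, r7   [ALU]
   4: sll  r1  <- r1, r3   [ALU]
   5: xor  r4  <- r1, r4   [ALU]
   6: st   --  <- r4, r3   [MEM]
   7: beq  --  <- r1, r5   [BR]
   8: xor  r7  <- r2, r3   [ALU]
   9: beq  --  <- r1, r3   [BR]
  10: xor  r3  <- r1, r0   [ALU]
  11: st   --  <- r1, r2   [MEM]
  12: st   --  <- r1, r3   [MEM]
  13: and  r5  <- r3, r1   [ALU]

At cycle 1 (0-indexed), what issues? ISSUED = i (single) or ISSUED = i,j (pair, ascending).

0. xor @i0  | RAW r2
1. mulh @i1  | no-port MUL/MUL
2. mulh;xor @i2&i3  | pair
3. sll @i4  | RAW r1
4. xor @i5  | RAW r4
5. st;beq @i6&i7  | pair
6. xor;beq @i8&i9  | pair
7. xor;st @i10&i11  | pair
8. st;and @i12&i13  | pair

ISSUED = 1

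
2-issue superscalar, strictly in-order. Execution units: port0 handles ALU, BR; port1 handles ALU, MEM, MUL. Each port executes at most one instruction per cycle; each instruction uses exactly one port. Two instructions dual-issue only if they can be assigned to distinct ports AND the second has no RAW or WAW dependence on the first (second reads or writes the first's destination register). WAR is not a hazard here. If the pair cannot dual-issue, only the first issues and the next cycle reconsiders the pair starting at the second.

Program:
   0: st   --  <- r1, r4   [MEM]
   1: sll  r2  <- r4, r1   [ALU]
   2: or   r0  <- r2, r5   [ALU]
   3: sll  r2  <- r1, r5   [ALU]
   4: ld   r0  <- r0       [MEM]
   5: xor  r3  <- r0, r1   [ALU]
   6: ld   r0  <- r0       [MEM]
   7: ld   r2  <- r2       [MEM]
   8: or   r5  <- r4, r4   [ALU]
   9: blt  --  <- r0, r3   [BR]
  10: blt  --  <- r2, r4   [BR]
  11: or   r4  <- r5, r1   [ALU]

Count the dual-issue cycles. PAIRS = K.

0. st.MEM;sll.ALU @i0,i1  | 2-wide
1. or.ALU;sll.ALU @i2,i3  | 2-wide
2. ld.MEM @i4  | RAW r0
3. xor.ALU;ld.MEM @i5,i6  | 2-wide
4. ld.MEM;or.ALU @i7,i8  | 2-wide
5. blt.BR @i9  | no-port BR/BR
6. blt.BR;or.ALU @i10,i11  | 2-wide

PAIRS = 5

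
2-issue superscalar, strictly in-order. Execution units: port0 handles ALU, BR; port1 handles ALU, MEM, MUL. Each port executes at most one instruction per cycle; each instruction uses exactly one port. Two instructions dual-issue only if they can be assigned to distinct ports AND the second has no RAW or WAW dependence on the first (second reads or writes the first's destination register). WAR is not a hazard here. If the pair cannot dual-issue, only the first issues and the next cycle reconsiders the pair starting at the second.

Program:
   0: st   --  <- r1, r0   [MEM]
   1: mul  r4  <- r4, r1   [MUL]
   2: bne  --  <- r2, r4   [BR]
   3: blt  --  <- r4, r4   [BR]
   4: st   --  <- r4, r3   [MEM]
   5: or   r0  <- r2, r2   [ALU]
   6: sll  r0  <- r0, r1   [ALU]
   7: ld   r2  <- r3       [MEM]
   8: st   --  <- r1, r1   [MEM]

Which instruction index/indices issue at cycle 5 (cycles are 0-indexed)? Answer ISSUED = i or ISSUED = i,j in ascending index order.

0. st @i0  | no-port MEM/MUL
1. mul @i1  | RAW r4
2. bne @i2  | no-port BR/BR
3. blt+st @i3&i4  | dual
4. or @i5  | RAW+WAW r0
5. sll+ld @i6&i7  | dual
6. st @i8  | tail

ISSUED = 6,7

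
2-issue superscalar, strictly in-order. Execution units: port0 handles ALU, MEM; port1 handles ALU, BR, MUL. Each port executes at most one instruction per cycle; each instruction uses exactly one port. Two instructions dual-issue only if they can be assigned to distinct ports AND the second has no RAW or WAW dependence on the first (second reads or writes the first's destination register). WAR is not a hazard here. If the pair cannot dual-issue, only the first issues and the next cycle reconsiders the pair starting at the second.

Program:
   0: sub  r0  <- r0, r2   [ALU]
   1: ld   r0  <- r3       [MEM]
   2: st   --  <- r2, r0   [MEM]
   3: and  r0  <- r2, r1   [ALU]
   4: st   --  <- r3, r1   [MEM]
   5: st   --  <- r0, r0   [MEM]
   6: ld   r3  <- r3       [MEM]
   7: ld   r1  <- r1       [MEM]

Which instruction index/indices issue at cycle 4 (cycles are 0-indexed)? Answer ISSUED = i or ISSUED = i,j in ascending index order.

0. sub @i0  | WAW r0
1. ld @i1  | no-port MEM/MEM
2. st and @i2/i3  | pair
3. st @i4  | no-port MEM/MEM
4. st @i5  | no-port MEM/MEM
5. ld @i6  | no-port MEM/MEM
6. ld @i7  | tail

ISSUED = 5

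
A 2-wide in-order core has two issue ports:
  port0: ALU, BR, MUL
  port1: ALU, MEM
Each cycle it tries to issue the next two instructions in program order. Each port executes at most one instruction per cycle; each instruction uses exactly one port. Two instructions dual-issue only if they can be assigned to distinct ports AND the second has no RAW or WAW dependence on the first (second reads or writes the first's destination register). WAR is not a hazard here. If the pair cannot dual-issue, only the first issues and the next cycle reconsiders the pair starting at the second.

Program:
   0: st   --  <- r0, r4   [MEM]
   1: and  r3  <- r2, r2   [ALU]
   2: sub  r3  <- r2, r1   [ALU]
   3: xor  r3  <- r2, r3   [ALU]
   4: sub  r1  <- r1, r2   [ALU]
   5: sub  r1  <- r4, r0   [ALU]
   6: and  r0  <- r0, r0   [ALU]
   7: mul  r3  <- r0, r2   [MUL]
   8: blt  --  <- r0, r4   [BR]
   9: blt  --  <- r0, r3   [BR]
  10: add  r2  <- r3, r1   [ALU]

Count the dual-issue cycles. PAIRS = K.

PAIRS = 4

t=0 i0,i1:st.MEM+and.ALU ; 2-wide
t=1 i2:sub.ALU ; RAW+WAW r3
t=2 i3,i4:xor.ALU+sub.ALU ; 2-wide
t=3 i5,i6:sub.ALU+and.ALU ; 2-wide
t=4 i7:mul.MUL ; no-port MUL/BR
t=5 i8:blt.BR ; no-port BR/BR
t=6 i9,i10:blt.BR+add.ALU ; 2-wide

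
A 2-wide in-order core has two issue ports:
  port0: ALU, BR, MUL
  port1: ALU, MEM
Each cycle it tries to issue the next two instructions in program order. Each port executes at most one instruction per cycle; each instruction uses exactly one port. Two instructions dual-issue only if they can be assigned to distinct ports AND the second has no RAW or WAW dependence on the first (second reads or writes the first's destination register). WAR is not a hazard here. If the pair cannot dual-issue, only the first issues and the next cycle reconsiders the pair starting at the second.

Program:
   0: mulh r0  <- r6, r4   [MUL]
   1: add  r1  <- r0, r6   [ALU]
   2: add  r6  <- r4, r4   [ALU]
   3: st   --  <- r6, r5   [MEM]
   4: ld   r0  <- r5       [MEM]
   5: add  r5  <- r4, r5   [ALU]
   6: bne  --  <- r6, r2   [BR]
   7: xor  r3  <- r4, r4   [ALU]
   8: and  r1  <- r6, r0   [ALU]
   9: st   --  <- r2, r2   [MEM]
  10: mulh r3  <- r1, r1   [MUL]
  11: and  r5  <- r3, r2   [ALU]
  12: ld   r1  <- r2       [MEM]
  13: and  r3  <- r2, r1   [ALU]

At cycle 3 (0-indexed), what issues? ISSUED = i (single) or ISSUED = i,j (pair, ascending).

t=0 i0:mulh ; RAW r0
t=1 i1,i2:add;add ; pair
t=2 i3:st ; no-port MEM/MEM
t=3 i4,i5:ld;add ; pair
t=4 i6,i7:bne;xor ; pair
t=5 i8,i9:and;st ; pair
t=6 i10:mulh ; RAW r3
t=7 i11,i12:and;ld ; pair
t=8 i13:and ; tail

ISSUED = 4,5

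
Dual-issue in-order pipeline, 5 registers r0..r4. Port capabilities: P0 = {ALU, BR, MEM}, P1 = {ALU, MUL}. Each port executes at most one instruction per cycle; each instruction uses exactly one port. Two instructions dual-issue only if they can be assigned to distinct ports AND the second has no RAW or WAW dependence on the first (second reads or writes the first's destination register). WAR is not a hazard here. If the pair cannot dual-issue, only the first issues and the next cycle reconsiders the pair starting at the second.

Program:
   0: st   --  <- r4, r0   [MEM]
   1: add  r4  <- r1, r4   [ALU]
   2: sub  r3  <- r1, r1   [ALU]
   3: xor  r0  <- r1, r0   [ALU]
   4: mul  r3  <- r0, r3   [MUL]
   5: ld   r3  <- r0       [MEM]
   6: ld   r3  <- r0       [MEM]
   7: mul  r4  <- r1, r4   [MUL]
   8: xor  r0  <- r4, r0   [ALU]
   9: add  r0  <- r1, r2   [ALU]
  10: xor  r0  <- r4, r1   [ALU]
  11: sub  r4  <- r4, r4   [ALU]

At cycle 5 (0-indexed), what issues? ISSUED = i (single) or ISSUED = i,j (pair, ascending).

ISSUED = 8

t=0 i0/i1:st.MEM/add.ALU ; pair
t=1 i2/i3:sub.ALU/xor.ALU ; pair
t=2 i4:mul.MUL ; WAW r3
t=3 i5:ld.MEM ; no-port MEM/MEM
t=4 i6/i7:ld.MEM/mul.MUL ; pair
t=5 i8:xor.ALU ; WAW r0
t=6 i9:add.ALU ; WAW r0
t=7 i10/i11:xor.ALU/sub.ALU ; pair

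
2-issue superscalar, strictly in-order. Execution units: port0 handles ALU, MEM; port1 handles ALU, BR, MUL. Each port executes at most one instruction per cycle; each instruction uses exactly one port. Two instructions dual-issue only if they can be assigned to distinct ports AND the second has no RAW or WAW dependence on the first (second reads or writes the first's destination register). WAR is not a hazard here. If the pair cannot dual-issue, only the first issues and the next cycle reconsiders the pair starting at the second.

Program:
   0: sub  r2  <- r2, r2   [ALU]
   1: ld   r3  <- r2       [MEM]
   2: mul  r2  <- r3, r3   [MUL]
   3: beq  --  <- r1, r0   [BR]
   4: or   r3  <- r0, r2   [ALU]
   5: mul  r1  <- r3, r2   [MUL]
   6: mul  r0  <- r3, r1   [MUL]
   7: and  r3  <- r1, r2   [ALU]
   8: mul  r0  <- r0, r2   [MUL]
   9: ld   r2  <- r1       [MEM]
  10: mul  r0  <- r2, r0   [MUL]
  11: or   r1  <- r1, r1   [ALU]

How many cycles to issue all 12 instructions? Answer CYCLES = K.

CYCLES = 8

  cy0 -> i0 (sub) RAW r2
  cy1 -> i1 (ld) RAW r3
  cy2 -> i2 (mul) no-port MUL/BR
  cy3 -> i3,i4 (beq;or) 2-wide
  cy4 -> i5 (mul) no-port MUL/MUL
  cy5 -> i6,i7 (mul;and) 2-wide
  cy6 -> i8,i9 (mul;ld) 2-wide
  cy7 -> i10,i11 (mul;or) 2-wide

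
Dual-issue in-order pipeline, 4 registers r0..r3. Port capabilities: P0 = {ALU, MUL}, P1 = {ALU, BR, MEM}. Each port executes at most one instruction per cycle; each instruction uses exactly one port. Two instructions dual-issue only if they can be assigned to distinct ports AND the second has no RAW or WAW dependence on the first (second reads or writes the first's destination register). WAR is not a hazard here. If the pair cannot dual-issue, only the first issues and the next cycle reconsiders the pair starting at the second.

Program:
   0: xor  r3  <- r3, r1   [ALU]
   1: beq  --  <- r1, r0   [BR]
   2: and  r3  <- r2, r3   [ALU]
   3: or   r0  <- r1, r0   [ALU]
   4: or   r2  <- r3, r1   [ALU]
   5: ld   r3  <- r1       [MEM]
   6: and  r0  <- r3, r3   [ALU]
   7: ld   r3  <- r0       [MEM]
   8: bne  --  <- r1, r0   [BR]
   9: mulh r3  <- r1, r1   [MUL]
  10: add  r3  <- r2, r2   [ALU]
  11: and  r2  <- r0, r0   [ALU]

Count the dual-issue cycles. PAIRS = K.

t=0 i0/i1:xor.ALU/beq.BR ; 2-wide
t=1 i2/i3:and.ALU/or.ALU ; 2-wide
t=2 i4/i5:or.ALU/ld.MEM ; 2-wide
t=3 i6:and.ALU ; RAW r0
t=4 i7:ld.MEM ; no-port MEM/BR
t=5 i8/i9:bne.BR/mulh.MUL ; 2-wide
t=6 i10/i11:add.ALU/and.ALU ; 2-wide

PAIRS = 5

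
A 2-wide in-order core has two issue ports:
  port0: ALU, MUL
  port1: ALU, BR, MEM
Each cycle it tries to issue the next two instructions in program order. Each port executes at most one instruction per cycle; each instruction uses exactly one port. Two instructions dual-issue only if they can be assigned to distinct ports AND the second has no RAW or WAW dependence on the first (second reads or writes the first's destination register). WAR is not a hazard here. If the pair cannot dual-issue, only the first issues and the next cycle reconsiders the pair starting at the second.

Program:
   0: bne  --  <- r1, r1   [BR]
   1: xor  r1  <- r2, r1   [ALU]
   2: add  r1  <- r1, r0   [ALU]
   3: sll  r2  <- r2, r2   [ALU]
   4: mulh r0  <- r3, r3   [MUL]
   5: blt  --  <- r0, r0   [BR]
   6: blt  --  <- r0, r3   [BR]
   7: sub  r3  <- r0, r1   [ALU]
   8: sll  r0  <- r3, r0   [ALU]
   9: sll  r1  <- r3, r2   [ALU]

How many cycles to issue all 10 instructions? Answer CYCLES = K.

CYCLES = 6

c0: i0/i1 bne/xor  2-wide
c1: i2/i3 add/sll  2-wide
c2: i4 mulh  RAW r0
c3: i5 blt  no-port BR/BR
c4: i6/i7 blt/sub  2-wide
c5: i8/i9 sll/sll  2-wide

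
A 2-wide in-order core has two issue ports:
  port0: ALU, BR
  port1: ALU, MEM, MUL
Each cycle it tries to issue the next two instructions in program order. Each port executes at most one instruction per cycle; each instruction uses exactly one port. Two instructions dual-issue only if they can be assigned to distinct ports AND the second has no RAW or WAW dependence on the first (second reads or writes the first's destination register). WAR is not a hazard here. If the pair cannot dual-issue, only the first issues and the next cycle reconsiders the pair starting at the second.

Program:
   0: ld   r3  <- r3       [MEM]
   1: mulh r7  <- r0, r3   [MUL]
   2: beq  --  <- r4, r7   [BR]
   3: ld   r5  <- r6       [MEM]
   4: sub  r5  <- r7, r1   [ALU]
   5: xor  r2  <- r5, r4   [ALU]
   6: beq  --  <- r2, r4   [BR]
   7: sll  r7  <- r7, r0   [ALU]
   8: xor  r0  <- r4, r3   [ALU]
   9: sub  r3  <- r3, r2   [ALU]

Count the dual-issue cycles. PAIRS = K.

0. ld.MEM @i0  | no-port MEM/MUL
1. mulh.MUL @i1  | RAW r7
2. beq.BR ld.MEM @i2,i3  | 2-wide
3. sub.ALU @i4  | RAW r5
4. xor.ALU @i5  | RAW r2
5. beq.BR sll.ALU @i6,i7  | 2-wide
6. xor.ALU sub.ALU @i8,i9  | 2-wide

PAIRS = 3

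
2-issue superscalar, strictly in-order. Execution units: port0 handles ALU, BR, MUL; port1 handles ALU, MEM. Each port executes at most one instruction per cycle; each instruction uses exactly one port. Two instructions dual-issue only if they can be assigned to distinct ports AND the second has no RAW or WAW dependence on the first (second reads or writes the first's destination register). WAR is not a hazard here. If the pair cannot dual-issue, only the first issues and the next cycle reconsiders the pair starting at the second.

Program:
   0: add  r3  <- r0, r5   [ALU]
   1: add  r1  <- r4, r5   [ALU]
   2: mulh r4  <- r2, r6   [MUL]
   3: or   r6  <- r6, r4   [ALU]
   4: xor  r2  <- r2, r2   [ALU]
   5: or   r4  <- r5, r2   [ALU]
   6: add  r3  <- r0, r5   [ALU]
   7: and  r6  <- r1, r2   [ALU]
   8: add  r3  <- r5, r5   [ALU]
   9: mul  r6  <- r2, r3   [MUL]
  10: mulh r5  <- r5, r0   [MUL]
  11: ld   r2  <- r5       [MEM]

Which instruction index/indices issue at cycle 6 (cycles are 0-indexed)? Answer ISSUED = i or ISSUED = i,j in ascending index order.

[0] i0/i1  add;add  -- dual
[1] i2  mulh  -- RAW r4
[2] i3/i4  or;xor  -- dual
[3] i5/i6  or;add  -- dual
[4] i7/i8  and;add  -- dual
[5] i9  mul  -- no-port MUL/MUL
[6] i10  mulh  -- RAW r5
[7] i11  ld  -- tail

ISSUED = 10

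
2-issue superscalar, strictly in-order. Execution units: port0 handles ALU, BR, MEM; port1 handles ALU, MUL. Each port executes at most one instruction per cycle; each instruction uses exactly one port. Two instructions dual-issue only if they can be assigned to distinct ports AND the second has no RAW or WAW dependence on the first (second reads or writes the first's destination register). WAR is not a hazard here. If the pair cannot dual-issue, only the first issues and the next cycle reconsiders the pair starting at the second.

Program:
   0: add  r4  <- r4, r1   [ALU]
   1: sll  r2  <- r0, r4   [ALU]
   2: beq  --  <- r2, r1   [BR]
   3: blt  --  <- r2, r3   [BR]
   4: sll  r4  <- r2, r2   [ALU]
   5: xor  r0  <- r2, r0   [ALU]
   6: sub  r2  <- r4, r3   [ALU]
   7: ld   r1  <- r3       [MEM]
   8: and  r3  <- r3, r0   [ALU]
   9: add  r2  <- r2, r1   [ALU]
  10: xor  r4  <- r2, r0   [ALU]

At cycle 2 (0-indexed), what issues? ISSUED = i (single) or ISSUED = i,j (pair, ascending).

ISSUED = 2

t=0 i0:add.ALU ; RAW r4
t=1 i1:sll.ALU ; RAW r2
t=2 i2:beq.BR ; no-port BR/BR
t=3 i3/i4:blt.BR/sll.ALU ; pair
t=4 i5/i6:xor.ALU/sub.ALU ; pair
t=5 i7/i8:ld.MEM/and.ALU ; pair
t=6 i9:add.ALU ; RAW r2
t=7 i10:xor.ALU ; tail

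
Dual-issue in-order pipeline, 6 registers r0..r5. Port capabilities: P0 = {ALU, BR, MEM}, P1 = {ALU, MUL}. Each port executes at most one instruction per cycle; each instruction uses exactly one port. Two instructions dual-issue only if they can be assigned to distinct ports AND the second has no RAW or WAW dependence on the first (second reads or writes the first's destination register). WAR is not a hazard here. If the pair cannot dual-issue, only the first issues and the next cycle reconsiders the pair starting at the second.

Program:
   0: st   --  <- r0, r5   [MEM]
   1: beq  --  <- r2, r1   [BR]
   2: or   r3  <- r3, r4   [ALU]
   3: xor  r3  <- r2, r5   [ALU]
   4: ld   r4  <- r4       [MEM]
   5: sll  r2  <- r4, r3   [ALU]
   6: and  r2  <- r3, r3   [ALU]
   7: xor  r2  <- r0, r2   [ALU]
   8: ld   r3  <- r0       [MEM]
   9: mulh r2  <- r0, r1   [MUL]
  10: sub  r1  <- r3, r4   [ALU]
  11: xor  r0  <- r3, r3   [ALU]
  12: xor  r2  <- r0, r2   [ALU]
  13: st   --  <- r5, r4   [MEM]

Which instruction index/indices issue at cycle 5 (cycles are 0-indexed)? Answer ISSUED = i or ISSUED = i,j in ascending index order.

ISSUED = 7,8

t=0 i0:st ; no-port MEM/BR
t=1 i1+i2:beq or ; 2-wide
t=2 i3+i4:xor ld ; 2-wide
t=3 i5:sll ; WAW r2
t=4 i6:and ; RAW+WAW r2
t=5 i7+i8:xor ld ; 2-wide
t=6 i9+i10:mulh sub ; 2-wide
t=7 i11:xor ; RAW r0
t=8 i12+i13:xor st ; 2-wide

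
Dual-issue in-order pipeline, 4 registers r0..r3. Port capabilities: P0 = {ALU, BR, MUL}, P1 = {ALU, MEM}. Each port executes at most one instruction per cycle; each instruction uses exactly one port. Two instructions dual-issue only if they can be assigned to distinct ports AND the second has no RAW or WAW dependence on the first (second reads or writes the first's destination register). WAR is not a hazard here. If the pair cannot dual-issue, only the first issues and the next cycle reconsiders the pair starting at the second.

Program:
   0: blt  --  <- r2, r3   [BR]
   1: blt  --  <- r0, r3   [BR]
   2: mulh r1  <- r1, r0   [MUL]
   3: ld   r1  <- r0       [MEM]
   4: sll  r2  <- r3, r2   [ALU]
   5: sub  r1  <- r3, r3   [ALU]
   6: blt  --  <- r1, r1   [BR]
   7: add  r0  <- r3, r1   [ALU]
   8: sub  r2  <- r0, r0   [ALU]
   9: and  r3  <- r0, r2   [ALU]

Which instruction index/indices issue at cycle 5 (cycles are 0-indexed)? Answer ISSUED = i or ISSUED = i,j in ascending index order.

ISSUED = 6,7

t=0 i0:blt.BR ; no-port BR/BR
t=1 i1:blt.BR ; no-port BR/MUL
t=2 i2:mulh.MUL ; WAW r1
t=3 i3/i4:ld.MEM;sll.ALU ; dual
t=4 i5:sub.ALU ; RAW r1
t=5 i6/i7:blt.BR;add.ALU ; dual
t=6 i8:sub.ALU ; RAW r2
t=7 i9:and.ALU ; tail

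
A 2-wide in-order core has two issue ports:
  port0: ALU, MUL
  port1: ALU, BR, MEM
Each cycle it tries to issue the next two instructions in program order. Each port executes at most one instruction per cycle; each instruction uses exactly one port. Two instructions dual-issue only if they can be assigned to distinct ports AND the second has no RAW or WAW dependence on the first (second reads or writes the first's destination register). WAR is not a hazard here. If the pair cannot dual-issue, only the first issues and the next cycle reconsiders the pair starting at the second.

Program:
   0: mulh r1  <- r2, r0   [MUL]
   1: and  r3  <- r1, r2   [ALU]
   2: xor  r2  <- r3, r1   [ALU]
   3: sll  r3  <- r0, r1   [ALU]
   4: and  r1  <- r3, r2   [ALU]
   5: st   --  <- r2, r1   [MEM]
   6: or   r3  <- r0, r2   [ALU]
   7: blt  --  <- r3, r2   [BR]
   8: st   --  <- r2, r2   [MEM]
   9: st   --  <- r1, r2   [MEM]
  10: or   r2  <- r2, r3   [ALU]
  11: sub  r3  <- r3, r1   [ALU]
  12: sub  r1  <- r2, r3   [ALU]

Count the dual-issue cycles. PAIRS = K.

PAIRS = 3

[0] i0  mulh.MUL  -- RAW r1
[1] i1  and.ALU  -- RAW r3
[2] i2/i3  xor.ALU;sll.ALU  -- dual
[3] i4  and.ALU  -- RAW r1
[4] i5/i6  st.MEM;or.ALU  -- dual
[5] i7  blt.BR  -- no-port BR/MEM
[6] i8  st.MEM  -- no-port MEM/MEM
[7] i9/i10  st.MEM;or.ALU  -- dual
[8] i11  sub.ALU  -- RAW r3
[9] i12  sub.ALU  -- tail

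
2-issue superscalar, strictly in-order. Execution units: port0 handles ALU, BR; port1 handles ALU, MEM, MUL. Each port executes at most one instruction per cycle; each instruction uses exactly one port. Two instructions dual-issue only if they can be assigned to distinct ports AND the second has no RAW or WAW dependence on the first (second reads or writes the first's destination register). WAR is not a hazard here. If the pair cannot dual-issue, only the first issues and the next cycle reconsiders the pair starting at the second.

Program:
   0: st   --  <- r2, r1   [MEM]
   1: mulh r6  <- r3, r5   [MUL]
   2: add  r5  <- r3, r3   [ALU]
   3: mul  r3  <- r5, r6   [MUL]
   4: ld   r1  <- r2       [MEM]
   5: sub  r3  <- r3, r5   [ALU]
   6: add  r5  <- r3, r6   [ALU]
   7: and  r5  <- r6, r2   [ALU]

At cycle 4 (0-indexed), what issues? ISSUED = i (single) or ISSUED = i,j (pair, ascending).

ISSUED = 6

  cy0 -> i0 (st) no-port MEM/MUL
  cy1 -> i1,i2 (mulh;add) 2-wide
  cy2 -> i3 (mul) no-port MUL/MEM
  cy3 -> i4,i5 (ld;sub) 2-wide
  cy4 -> i6 (add) WAW r5
  cy5 -> i7 (and) tail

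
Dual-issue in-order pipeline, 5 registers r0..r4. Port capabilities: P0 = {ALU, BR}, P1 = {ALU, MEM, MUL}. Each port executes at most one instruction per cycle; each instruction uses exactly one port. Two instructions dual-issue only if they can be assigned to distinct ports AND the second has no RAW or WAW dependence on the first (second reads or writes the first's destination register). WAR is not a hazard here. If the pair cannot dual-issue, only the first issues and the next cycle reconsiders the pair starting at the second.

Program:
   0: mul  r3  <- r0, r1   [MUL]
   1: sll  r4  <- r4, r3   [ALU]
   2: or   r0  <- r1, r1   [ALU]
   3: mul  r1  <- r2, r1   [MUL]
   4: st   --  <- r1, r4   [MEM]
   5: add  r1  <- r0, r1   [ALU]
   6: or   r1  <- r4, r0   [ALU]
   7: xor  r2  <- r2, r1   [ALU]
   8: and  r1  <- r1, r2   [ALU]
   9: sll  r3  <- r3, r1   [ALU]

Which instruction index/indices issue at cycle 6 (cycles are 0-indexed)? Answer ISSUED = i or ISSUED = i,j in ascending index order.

ISSUED = 8

c0: i0 mul  RAW r3
c1: i1&i2 sll;or  dual
c2: i3 mul  no-port MUL/MEM
c3: i4&i5 st;add  dual
c4: i6 or  RAW r1
c5: i7 xor  RAW r2
c6: i8 and  RAW r1
c7: i9 sll  tail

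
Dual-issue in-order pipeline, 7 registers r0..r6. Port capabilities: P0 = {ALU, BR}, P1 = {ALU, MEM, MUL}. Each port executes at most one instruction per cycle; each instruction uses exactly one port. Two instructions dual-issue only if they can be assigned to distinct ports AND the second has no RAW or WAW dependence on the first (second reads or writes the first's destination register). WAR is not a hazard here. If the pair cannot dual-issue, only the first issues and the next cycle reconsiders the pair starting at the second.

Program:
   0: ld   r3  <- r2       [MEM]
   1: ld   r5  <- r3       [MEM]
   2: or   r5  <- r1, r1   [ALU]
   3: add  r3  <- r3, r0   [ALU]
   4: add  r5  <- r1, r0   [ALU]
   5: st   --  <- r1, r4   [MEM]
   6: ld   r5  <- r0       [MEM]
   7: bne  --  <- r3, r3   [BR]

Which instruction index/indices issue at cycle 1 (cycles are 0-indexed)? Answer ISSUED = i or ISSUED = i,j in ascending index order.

  cy0 -> i0 (ld) no-port MEM/MEM
  cy1 -> i1 (ld) WAW r5
  cy2 -> i2,i3 (or add) dual
  cy3 -> i4,i5 (add st) dual
  cy4 -> i6,i7 (ld bne) dual

ISSUED = 1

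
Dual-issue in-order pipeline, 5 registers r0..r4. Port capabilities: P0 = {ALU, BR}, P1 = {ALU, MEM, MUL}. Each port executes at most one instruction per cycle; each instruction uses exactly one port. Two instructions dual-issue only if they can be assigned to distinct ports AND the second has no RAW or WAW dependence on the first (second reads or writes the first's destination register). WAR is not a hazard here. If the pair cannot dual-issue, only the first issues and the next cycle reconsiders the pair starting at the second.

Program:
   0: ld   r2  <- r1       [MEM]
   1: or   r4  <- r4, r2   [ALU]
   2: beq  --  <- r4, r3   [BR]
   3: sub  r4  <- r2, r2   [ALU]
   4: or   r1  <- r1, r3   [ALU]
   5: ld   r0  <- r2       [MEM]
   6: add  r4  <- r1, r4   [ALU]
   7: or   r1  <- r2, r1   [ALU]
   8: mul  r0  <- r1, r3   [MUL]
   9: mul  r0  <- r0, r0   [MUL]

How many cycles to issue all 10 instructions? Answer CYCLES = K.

#0 head=0: ld i0 RAW r2
#1 head=1: or i1 RAW r4
#2 head=2: beq/sub i2+i3 dual
#3 head=4: or/ld i4+i5 dual
#4 head=6: add/or i6+i7 dual
#5 head=8: mul i8 no-port MUL/MUL
#6 head=9: mul i9 tail

CYCLES = 7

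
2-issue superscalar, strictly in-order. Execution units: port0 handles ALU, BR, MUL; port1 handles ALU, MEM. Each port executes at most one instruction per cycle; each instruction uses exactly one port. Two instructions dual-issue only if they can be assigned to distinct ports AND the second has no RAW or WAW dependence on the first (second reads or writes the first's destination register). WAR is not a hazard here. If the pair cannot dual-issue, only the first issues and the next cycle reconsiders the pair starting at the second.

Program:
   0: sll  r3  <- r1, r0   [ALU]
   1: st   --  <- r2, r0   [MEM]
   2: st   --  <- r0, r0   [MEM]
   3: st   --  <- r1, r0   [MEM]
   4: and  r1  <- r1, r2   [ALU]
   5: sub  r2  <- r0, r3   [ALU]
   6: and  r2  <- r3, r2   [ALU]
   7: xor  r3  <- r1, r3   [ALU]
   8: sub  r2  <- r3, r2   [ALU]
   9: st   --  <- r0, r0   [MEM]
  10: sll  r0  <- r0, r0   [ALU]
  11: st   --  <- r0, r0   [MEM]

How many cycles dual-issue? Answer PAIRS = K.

#0 head=0: sll.ALU;st.MEM i0&i1 dual
#1 head=2: st.MEM i2 no-port MEM/MEM
#2 head=3: st.MEM;and.ALU i3&i4 dual
#3 head=5: sub.ALU i5 RAW+WAW r2
#4 head=6: and.ALU;xor.ALU i6&i7 dual
#5 head=8: sub.ALU;st.MEM i8&i9 dual
#6 head=10: sll.ALU i10 RAW r0
#7 head=11: st.MEM i11 tail

PAIRS = 4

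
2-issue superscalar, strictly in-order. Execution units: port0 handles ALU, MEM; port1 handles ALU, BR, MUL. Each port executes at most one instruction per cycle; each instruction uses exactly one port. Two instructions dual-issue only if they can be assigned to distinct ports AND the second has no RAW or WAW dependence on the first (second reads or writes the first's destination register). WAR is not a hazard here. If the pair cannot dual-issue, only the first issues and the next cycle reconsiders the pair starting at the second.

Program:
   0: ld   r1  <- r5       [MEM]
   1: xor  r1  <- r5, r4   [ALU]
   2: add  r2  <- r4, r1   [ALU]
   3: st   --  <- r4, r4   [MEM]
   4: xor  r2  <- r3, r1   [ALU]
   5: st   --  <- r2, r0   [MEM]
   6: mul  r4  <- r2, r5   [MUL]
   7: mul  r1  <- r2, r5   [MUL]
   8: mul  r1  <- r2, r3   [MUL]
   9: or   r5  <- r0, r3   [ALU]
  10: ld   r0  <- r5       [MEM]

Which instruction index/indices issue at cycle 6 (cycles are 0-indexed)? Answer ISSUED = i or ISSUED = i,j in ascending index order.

  cy0 -> i0 (ld.MEM) WAW r1
  cy1 -> i1 (xor.ALU) RAW r1
  cy2 -> i2,i3 (add.ALU;st.MEM) pair
  cy3 -> i4 (xor.ALU) RAW r2
  cy4 -> i5,i6 (st.MEM;mul.MUL) pair
  cy5 -> i7 (mul.MUL) no-port MUL/MUL
  cy6 -> i8,i9 (mul.MUL;or.ALU) pair
  cy7 -> i10 (ld.MEM) tail

ISSUED = 8,9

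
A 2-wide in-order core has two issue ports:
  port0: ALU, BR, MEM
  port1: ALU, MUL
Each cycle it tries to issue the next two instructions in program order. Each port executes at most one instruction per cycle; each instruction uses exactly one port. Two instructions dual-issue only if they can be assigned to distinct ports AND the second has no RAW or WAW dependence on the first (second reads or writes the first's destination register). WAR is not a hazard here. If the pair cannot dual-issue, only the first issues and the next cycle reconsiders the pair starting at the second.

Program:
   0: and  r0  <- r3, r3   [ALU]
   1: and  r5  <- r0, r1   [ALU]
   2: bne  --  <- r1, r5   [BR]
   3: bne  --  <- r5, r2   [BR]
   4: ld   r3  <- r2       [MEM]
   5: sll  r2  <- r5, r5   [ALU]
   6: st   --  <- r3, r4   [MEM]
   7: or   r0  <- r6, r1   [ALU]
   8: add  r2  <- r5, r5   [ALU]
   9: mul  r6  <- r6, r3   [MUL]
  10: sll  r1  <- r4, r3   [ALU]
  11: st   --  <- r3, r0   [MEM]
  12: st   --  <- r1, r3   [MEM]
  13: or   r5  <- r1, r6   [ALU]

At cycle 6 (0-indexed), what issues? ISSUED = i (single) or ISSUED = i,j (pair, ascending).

0. and.ALU @i0  | RAW r0
1. and.ALU @i1  | RAW r5
2. bne.BR @i2  | no-port BR/BR
3. bne.BR @i3  | no-port BR/MEM
4. ld.MEM+sll.ALU @i4,i5  | pair
5. st.MEM+or.ALU @i6,i7  | pair
6. add.ALU+mul.MUL @i8,i9  | pair
7. sll.ALU+st.MEM @i10,i11  | pair
8. st.MEM+or.ALU @i12,i13  | pair

ISSUED = 8,9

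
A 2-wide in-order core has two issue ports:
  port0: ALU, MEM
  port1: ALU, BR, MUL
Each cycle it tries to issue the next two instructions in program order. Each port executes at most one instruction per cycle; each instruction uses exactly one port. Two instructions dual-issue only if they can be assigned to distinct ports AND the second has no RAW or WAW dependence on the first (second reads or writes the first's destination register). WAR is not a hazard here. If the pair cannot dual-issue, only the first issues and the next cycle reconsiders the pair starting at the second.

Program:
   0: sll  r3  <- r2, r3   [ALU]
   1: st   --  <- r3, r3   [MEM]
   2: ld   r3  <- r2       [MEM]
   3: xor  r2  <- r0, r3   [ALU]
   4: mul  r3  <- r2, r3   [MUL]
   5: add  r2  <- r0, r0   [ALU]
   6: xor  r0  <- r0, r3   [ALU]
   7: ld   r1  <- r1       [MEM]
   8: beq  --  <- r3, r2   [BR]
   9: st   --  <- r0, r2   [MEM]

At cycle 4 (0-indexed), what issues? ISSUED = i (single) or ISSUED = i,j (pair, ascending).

ISSUED = 4,5

t=0 i0:sll.ALU ; RAW r3
t=1 i1:st.MEM ; no-port MEM/MEM
t=2 i2:ld.MEM ; RAW r3
t=3 i3:xor.ALU ; RAW r2
t=4 i4&i5:mul.MUL+add.ALU ; dual
t=5 i6&i7:xor.ALU+ld.MEM ; dual
t=6 i8&i9:beq.BR+st.MEM ; dual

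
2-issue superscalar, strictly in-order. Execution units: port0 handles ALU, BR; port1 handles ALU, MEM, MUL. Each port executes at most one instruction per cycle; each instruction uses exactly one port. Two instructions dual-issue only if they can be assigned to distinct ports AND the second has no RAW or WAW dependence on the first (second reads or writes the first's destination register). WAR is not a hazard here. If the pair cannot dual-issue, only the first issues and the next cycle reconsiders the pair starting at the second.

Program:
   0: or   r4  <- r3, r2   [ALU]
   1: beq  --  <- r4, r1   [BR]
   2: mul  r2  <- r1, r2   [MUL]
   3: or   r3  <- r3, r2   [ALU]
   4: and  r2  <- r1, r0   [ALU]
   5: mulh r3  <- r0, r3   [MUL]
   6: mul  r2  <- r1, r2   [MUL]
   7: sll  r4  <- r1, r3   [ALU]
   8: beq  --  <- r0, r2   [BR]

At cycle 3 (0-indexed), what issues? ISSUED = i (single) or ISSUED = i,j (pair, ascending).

ISSUED = 5

#0 head=0: or.ALU i0 RAW r4
#1 head=1: beq.BR+mul.MUL i1/i2 pair
#2 head=3: or.ALU+and.ALU i3/i4 pair
#3 head=5: mulh.MUL i5 no-port MUL/MUL
#4 head=6: mul.MUL+sll.ALU i6/i7 pair
#5 head=8: beq.BR i8 tail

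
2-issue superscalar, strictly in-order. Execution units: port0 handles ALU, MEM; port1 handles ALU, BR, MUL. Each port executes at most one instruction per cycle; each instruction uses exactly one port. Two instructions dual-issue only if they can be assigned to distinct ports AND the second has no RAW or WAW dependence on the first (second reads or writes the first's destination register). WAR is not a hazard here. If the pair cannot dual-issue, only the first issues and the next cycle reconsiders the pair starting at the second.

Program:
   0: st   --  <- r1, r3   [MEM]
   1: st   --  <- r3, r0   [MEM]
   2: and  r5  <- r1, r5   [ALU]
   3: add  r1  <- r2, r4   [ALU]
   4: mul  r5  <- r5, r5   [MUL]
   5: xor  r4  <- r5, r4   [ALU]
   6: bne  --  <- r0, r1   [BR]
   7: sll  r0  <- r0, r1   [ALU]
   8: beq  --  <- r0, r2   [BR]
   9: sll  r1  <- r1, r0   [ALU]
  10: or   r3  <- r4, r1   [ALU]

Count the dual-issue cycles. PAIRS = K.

#0 head=0: st.MEM i0 no-port MEM/MEM
#1 head=1: st.MEM+and.ALU i1,i2 dual
#2 head=3: add.ALU+mul.MUL i3,i4 dual
#3 head=5: xor.ALU+bne.BR i5,i6 dual
#4 head=7: sll.ALU i7 RAW r0
#5 head=8: beq.BR+sll.ALU i8,i9 dual
#6 head=10: or.ALU i10 tail

PAIRS = 4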